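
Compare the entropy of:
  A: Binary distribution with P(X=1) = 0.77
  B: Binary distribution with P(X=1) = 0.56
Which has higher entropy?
B

For binary distributions, entropy is maximized at p=0.5 and decreases as p moves toward 0 or 1.

H(A) = H(0.77) = 0.7780 bits
H(B) = H(0.56) = 0.9896 bits

Distribution B (p=0.56) is closer to uniform (p=0.5), so it has higher entropy.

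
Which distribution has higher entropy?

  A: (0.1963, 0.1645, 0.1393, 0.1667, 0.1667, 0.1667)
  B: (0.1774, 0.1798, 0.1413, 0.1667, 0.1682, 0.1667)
B

Both distributions are close to uniform, making this a harder comparison.

H(A) = 2.5779 bits
H(B) = 2.5808 bits

The distribution closer to uniform has higher entropy.
Answer: B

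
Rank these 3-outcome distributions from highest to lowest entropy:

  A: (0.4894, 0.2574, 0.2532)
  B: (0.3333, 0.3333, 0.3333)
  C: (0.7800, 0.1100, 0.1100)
B > A > C

Key insight: Entropy is maximized by uniform distributions and minimized by concentrated distributions.

- Uniform distributions have maximum entropy log₂(3) = 1.5850 bits
- The more "peaked" or concentrated a distribution, the lower its entropy

Entropies:
  H(A) = 1.5102 bits
  H(B) = 1.5850 bits
  H(C) = 0.9802 bits

Ranking: B > A > C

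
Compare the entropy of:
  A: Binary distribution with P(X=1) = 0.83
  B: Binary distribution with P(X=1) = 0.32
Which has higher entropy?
B

For binary distributions, entropy is maximized at p=0.5 and decreases as p moves toward 0 or 1.

H(A) = H(0.83) = 0.6577 bits
H(B) = H(0.32) = 0.9044 bits

Distribution B (p=0.32) is closer to uniform (p=0.5), so it has higher entropy.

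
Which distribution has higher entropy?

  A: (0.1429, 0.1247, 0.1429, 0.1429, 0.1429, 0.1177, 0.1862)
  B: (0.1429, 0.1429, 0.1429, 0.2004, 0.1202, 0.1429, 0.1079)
A

Both distributions are close to uniform, making this a harder comparison.

H(A) = 2.7936 bits
H(B) = 2.7830 bits

The distribution closer to uniform has higher entropy.
Answer: A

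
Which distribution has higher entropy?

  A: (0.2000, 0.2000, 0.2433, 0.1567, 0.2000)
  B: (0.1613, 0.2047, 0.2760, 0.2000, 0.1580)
A

Both distributions are close to uniform, making this a harder comparison.

H(A) = 2.3083 bits
H(B) = 2.2906 bits

The distribution closer to uniform has higher entropy.
Answer: A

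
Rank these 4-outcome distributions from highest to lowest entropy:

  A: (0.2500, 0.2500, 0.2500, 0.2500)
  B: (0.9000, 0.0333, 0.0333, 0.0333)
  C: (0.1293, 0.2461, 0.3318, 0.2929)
A > C > B

Key insight: Entropy is maximized by uniform distributions and minimized by concentrated distributions.

- Uniform distributions have maximum entropy log₂(4) = 2.0000 bits
- The more "peaked" or concentrated a distribution, the lower its entropy

Entropies:
  H(A) = 2.0000 bits
  H(B) = 0.6275 bits
  H(C) = 1.9263 bits

Ranking: A > C > B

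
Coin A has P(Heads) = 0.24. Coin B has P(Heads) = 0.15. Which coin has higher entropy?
A

For binary distributions, entropy is maximized at p=0.5 and decreases as p moves toward 0 or 1.

H(A) = H(0.24) = 0.7950 bits
H(B) = H(0.15) = 0.6098 bits

Distribution A (p=0.24) is closer to uniform (p=0.5), so it has higher entropy.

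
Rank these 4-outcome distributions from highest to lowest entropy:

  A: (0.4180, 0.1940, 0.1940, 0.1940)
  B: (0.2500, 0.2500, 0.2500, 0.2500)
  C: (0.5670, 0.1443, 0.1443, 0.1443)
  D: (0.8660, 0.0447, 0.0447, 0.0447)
B > A > C > D

Key insight: Entropy is maximized by uniform distributions and minimized by concentrated distributions.

Entropies:
  H(A) = 1.9030 bits
  H(B) = 2.0000 bits
  H(C) = 1.6733 bits
  H(D) = 0.7807 bits

Ranking: B > A > C > D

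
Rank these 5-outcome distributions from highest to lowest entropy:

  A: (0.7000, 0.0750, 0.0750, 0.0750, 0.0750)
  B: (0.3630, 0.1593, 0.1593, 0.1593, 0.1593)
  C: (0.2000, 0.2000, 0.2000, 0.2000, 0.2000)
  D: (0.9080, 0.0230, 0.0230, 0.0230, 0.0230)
C > B > A > D

Key insight: Entropy is maximized by uniform distributions and minimized by concentrated distributions.

Entropies:
  H(A) = 1.4813 bits
  H(B) = 2.2191 bits
  H(C) = 2.3219 bits
  H(D) = 0.6271 bits

Ranking: C > B > A > D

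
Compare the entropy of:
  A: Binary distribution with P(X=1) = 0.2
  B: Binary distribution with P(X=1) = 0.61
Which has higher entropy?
B

For binary distributions, entropy is maximized at p=0.5 and decreases as p moves toward 0 or 1.

H(A) = H(0.2) = 0.7219 bits
H(B) = H(0.61) = 0.9648 bits

Distribution B (p=0.61) is closer to uniform (p=0.5), so it has higher entropy.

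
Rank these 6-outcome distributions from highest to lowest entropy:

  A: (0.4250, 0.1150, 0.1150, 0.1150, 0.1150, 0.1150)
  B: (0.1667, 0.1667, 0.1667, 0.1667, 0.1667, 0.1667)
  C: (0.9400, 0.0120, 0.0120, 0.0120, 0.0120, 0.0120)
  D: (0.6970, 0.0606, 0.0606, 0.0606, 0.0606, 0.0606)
B > A > D > C

Key insight: Entropy is maximized by uniform distributions and minimized by concentrated distributions.

Entropies:
  H(A) = 2.3188 bits
  H(B) = 2.5850 bits
  H(C) = 0.4668 bits
  H(D) = 1.5885 bits

Ranking: B > A > D > C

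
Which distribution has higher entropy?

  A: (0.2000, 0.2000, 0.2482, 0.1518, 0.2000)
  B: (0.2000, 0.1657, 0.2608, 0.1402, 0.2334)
A

Both distributions are close to uniform, making this a harder comparison.

H(A) = 2.3050 bits
H(B) = 2.2870 bits

The distribution closer to uniform has higher entropy.
Answer: A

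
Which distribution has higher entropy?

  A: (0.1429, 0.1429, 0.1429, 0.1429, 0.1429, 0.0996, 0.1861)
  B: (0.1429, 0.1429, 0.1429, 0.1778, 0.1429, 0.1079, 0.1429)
B

Both distributions are close to uniform, making this a harder comparison.

H(A) = 2.7882 bits
H(B) = 2.7949 bits

The distribution closer to uniform has higher entropy.
Answer: B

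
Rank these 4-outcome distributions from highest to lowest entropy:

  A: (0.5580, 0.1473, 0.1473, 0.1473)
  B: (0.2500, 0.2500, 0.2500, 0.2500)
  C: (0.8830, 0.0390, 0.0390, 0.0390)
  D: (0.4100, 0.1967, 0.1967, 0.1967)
B > D > A > C

Key insight: Entropy is maximized by uniform distributions and minimized by concentrated distributions.

Entropies:
  H(A) = 1.6908 bits
  H(B) = 2.0000 bits
  H(C) = 0.7061 bits
  H(D) = 1.9116 bits

Ranking: B > D > A > C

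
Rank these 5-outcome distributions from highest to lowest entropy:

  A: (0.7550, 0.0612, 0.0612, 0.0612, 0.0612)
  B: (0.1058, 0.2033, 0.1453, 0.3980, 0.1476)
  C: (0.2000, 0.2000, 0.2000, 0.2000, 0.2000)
C > B > A

Key insight: Entropy is maximized by uniform distributions and minimized by concentrated distributions.

- Uniform distributions have maximum entropy log₂(5) = 2.3219 bits
- The more "peaked" or concentrated a distribution, the lower its entropy

Entropies:
  H(A) = 1.2933 bits
  H(B) = 2.1509 bits
  H(C) = 2.3219 bits

Ranking: C > B > A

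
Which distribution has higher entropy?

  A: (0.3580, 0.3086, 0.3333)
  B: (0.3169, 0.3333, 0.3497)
B

Both distributions are close to uniform, making this a harder comparison.

H(A) = 1.5823 bits
H(B) = 1.5838 bits

The distribution closer to uniform has higher entropy.
Answer: B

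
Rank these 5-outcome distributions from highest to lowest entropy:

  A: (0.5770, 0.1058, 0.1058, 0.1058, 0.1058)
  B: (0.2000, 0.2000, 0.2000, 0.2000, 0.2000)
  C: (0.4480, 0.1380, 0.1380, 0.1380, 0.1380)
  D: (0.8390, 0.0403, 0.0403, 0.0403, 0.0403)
B > C > A > D

Key insight: Entropy is maximized by uniform distributions and minimized by concentrated distributions.

Entropies:
  H(A) = 1.8288 bits
  H(B) = 2.3219 bits
  H(C) = 2.0962 bits
  H(D) = 0.9587 bits

Ranking: B > C > A > D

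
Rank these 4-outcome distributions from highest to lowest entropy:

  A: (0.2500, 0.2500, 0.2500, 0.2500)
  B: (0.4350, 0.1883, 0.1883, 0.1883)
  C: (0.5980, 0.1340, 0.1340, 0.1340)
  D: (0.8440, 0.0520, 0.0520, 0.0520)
A > B > C > D

Key insight: Entropy is maximized by uniform distributions and minimized by concentrated distributions.

Entropies:
  H(A) = 2.0000 bits
  H(B) = 1.8833 bits
  H(C) = 1.6093 bits
  H(D) = 0.8719 bits

Ranking: A > B > C > D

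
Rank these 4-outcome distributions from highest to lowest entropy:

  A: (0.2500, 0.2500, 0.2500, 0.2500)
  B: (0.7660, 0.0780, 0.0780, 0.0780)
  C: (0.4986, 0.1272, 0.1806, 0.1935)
A > C > B

Key insight: Entropy is maximized by uniform distributions and minimized by concentrated distributions.

- Uniform distributions have maximum entropy log₂(4) = 2.0000 bits
- The more "peaked" or concentrated a distribution, the lower its entropy

Entropies:
  H(A) = 2.0000 bits
  H(B) = 1.1558 bits
  H(C) = 1.7836 bits

Ranking: A > C > B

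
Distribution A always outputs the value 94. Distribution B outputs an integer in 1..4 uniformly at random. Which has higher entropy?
B

A is deterministic, so H(A) = 0. B is uniform over 4 outcomes, so H(B) = log₂(4) = 2.000 bits. Any distribution with genuine randomness has higher entropy than a deterministic one.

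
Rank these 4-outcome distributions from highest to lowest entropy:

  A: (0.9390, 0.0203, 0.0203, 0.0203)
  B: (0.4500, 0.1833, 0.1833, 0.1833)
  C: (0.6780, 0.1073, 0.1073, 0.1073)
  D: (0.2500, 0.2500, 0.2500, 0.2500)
D > B > C > A

Key insight: Entropy is maximized by uniform distributions and minimized by concentrated distributions.

Entropies:
  H(A) = 0.4281 bits
  H(B) = 1.8645 bits
  H(C) = 1.4169 bits
  H(D) = 2.0000 bits

Ranking: D > B > C > A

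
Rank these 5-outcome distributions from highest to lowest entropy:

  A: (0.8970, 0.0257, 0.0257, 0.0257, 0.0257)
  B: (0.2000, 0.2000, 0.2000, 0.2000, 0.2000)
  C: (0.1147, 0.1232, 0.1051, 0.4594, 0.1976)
B > C > A

Key insight: Entropy is maximized by uniform distributions and minimized by concentrated distributions.

- Uniform distributions have maximum entropy log₂(5) = 2.3219 bits
- The more "peaked" or concentrated a distribution, the lower its entropy

Entropies:
  H(A) = 0.6844 bits
  H(B) = 2.3219 bits
  H(C) = 2.0499 bits

Ranking: B > C > A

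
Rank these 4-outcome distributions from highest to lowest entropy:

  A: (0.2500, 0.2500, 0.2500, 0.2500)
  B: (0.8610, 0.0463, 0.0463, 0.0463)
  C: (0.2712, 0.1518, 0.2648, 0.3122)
A > C > B

Key insight: Entropy is maximized by uniform distributions and minimized by concentrated distributions.

- Uniform distributions have maximum entropy log₂(4) = 2.0000 bits
- The more "peaked" or concentrated a distribution, the lower its entropy

Entropies:
  H(A) = 2.0000 bits
  H(B) = 0.8019 bits
  H(C) = 1.9553 bits

Ranking: A > C > B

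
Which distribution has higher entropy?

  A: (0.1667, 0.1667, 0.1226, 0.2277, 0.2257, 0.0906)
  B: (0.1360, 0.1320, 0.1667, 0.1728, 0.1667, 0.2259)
B

Both distributions are close to uniform, making this a harder comparison.

H(A) = 2.5177 bits
H(B) = 2.5612 bits

The distribution closer to uniform has higher entropy.
Answer: B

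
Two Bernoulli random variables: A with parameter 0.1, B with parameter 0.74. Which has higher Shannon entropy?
B

For binary distributions, entropy is maximized at p=0.5 and decreases as p moves toward 0 or 1.

H(A) = H(0.1) = 0.4690 bits
H(B) = H(0.74) = 0.8267 bits

Distribution B (p=0.74) is closer to uniform (p=0.5), so it has higher entropy.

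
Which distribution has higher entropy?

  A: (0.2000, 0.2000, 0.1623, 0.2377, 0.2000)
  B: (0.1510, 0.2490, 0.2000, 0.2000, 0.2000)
A

Both distributions are close to uniform, making this a harder comparison.

H(A) = 2.3116 bits
H(B) = 2.3044 bits

The distribution closer to uniform has higher entropy.
Answer: A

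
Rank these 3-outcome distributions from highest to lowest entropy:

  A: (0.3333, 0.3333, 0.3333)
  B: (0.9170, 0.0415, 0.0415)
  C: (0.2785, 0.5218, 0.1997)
A > C > B

Key insight: Entropy is maximized by uniform distributions and minimized by concentrated distributions.

- Uniform distributions have maximum entropy log₂(3) = 1.5850 bits
- The more "peaked" or concentrated a distribution, the lower its entropy

Entropies:
  H(A) = 1.5850 bits
  H(B) = 0.4957 bits
  H(C) = 1.4674 bits

Ranking: A > C > B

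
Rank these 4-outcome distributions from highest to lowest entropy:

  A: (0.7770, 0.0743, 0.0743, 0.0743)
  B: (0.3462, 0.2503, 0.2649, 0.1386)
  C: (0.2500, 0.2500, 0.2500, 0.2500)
C > B > A

Key insight: Entropy is maximized by uniform distributions and minimized by concentrated distributions.

- Uniform distributions have maximum entropy log₂(4) = 2.0000 bits
- The more "peaked" or concentrated a distribution, the lower its entropy

Entropies:
  H(A) = 1.1191 bits
  H(B) = 1.9328 bits
  H(C) = 2.0000 bits

Ranking: C > B > A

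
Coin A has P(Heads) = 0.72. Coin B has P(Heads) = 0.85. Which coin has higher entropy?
A

For binary distributions, entropy is maximized at p=0.5 and decreases as p moves toward 0 or 1.

H(A) = H(0.72) = 0.8555 bits
H(B) = H(0.85) = 0.6098 bits

Distribution A (p=0.72) is closer to uniform (p=0.5), so it has higher entropy.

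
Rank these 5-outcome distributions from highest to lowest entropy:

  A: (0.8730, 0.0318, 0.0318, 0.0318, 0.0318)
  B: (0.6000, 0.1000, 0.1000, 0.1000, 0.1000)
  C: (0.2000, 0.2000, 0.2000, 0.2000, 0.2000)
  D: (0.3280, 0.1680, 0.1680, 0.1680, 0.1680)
C > D > B > A

Key insight: Entropy is maximized by uniform distributions and minimized by concentrated distributions.

Entropies:
  H(A) = 0.8032 bits
  H(B) = 1.7710 bits
  H(C) = 2.3219 bits
  H(D) = 2.2569 bits

Ranking: C > D > B > A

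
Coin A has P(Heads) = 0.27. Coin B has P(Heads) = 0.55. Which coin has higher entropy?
B

For binary distributions, entropy is maximized at p=0.5 and decreases as p moves toward 0 or 1.

H(A) = H(0.27) = 0.8415 bits
H(B) = H(0.55) = 0.9928 bits

Distribution B (p=0.55) is closer to uniform (p=0.5), so it has higher entropy.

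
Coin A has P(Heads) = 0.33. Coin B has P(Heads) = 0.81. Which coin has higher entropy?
A

For binary distributions, entropy is maximized at p=0.5 and decreases as p moves toward 0 or 1.

H(A) = H(0.33) = 0.9149 bits
H(B) = H(0.81) = 0.7015 bits

Distribution A (p=0.33) is closer to uniform (p=0.5), so it has higher entropy.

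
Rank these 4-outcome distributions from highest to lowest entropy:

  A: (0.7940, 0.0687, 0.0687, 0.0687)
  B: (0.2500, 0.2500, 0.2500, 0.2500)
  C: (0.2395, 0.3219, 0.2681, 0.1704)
B > C > A

Key insight: Entropy is maximized by uniform distributions and minimized by concentrated distributions.

- Uniform distributions have maximum entropy log₂(4) = 2.0000 bits
- The more "peaked" or concentrated a distribution, the lower its entropy

Entropies:
  H(A) = 1.0603 bits
  H(B) = 2.0000 bits
  H(C) = 1.9645 bits

Ranking: B > C > A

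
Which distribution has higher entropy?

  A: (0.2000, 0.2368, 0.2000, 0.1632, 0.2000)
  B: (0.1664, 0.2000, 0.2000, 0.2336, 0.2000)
B

Both distributions are close to uniform, making this a harder comparison.

H(A) = 2.3121 bits
H(B) = 2.3137 bits

The distribution closer to uniform has higher entropy.
Answer: B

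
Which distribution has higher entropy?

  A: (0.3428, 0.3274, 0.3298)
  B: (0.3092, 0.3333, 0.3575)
A

Both distributions are close to uniform, making this a harder comparison.

H(A) = 1.5847 bits
H(B) = 1.5824 bits

The distribution closer to uniform has higher entropy.
Answer: A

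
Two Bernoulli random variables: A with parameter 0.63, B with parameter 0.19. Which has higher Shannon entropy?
A

For binary distributions, entropy is maximized at p=0.5 and decreases as p moves toward 0 or 1.

H(A) = H(0.63) = 0.9507 bits
H(B) = H(0.19) = 0.7015 bits

Distribution A (p=0.63) is closer to uniform (p=0.5), so it has higher entropy.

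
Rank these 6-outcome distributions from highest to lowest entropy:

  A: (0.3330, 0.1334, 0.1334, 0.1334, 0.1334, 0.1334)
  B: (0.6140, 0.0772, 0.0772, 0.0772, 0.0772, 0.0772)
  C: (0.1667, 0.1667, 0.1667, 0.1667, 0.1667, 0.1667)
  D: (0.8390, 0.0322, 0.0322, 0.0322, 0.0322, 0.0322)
C > A > B > D

Key insight: Entropy is maximized by uniform distributions and minimized by concentrated distributions.

Entropies:
  H(A) = 2.4667 bits
  H(B) = 1.8584 bits
  H(C) = 2.5850 bits
  H(D) = 1.0105 bits

Ranking: C > A > B > D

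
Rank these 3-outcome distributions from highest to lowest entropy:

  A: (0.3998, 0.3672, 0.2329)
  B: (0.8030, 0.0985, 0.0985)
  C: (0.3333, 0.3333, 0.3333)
C > A > B

Key insight: Entropy is maximized by uniform distributions and minimized by concentrated distributions.

- Uniform distributions have maximum entropy log₂(3) = 1.5850 bits
- The more "peaked" or concentrated a distribution, the lower its entropy

Entropies:
  H(A) = 1.5491 bits
  H(B) = 0.9129 bits
  H(C) = 1.5850 bits

Ranking: C > A > B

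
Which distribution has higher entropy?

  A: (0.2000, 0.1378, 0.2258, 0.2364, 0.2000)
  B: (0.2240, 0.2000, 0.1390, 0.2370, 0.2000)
B

Both distributions are close to uniform, making this a harder comparison.

H(A) = 2.2994 bits
H(B) = 2.3002 bits

The distribution closer to uniform has higher entropy.
Answer: B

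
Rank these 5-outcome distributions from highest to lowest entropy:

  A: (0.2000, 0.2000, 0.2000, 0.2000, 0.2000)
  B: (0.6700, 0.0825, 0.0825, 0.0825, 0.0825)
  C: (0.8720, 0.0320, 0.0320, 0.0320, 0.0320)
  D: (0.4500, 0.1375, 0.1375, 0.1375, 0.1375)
A > D > B > C

Key insight: Entropy is maximized by uniform distributions and minimized by concentrated distributions.

Entropies:
  H(A) = 2.3219 bits
  H(B) = 1.5749 bits
  H(C) = 0.8079 bits
  H(D) = 2.0928 bits

Ranking: A > D > B > C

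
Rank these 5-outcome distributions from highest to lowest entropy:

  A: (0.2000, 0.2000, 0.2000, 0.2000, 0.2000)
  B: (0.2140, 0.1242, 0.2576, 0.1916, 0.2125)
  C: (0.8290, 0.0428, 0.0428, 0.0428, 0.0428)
A > B > C

Key insight: Entropy is maximized by uniform distributions and minimized by concentrated distributions.

- Uniform distributions have maximum entropy log₂(5) = 2.3219 bits
- The more "peaked" or concentrated a distribution, the lower its entropy

Entropies:
  H(A) = 2.3219 bits
  H(B) = 2.2855 bits
  H(C) = 1.0020 bits

Ranking: A > B > C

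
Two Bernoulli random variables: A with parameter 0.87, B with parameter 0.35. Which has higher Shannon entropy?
B

For binary distributions, entropy is maximized at p=0.5 and decreases as p moves toward 0 or 1.

H(A) = H(0.87) = 0.5574 bits
H(B) = H(0.35) = 0.9341 bits

Distribution B (p=0.35) is closer to uniform (p=0.5), so it has higher entropy.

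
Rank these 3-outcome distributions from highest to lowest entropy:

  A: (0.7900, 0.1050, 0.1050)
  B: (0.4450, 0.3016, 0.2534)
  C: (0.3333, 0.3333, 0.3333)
C > B > A

Key insight: Entropy is maximized by uniform distributions and minimized by concentrated distributions.

- Uniform distributions have maximum entropy log₂(3) = 1.5850 bits
- The more "peaked" or concentrated a distribution, the lower its entropy

Entropies:
  H(A) = 0.9515 bits
  H(B) = 1.5432 bits
  H(C) = 1.5850 bits

Ranking: C > B > A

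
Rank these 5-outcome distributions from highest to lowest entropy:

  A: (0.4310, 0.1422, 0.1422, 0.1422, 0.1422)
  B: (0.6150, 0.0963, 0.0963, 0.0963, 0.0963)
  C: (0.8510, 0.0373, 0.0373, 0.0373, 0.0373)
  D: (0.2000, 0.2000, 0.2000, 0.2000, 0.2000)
D > A > B > C

Key insight: Entropy is maximized by uniform distributions and minimized by concentrated distributions.

Entropies:
  H(A) = 2.1242 bits
  H(B) = 1.7315 bits
  H(C) = 0.9053 bits
  H(D) = 2.3219 bits

Ranking: D > A > B > C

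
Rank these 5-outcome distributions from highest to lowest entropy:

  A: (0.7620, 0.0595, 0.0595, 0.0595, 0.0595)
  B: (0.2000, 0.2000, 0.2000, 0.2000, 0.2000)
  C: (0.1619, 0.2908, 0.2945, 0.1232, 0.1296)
B > C > A

Key insight: Entropy is maximized by uniform distributions and minimized by concentrated distributions.

- Uniform distributions have maximum entropy log₂(5) = 2.3219 bits
- The more "peaked" or concentrated a distribution, the lower its entropy

Entropies:
  H(A) = 1.2677 bits
  H(B) = 2.3219 bits
  H(C) = 2.2171 bits

Ranking: B > C > A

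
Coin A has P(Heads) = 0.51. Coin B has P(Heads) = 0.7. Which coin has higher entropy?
A

For binary distributions, entropy is maximized at p=0.5 and decreases as p moves toward 0 or 1.

H(A) = H(0.51) = 0.9997 bits
H(B) = H(0.7) = 0.8813 bits

Distribution A (p=0.51) is closer to uniform (p=0.5), so it has higher entropy.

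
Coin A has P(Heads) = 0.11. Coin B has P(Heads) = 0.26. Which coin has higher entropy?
B

For binary distributions, entropy is maximized at p=0.5 and decreases as p moves toward 0 or 1.

H(A) = H(0.11) = 0.4999 bits
H(B) = H(0.26) = 0.8267 bits

Distribution B (p=0.26) is closer to uniform (p=0.5), so it has higher entropy.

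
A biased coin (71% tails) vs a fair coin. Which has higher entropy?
Fair coin

The fair coin is uniform (p=0.5), maximizing binary entropy at 1 bit. The biased coin has H(0.71) ≈ 0.869 bits — its outcome is more predictable, so its entropy is lower.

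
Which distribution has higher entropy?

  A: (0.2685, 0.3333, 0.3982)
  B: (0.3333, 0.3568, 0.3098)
B

Both distributions are close to uniform, making this a harder comparison.

H(A) = 1.5666 bits
H(B) = 1.5826 bits

The distribution closer to uniform has higher entropy.
Answer: B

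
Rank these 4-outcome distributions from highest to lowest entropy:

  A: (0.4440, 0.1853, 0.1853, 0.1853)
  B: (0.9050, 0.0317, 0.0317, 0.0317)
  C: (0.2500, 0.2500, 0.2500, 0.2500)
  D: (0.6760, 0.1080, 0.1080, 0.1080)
C > A > D > B

Key insight: Entropy is maximized by uniform distributions and minimized by concentrated distributions.

Entropies:
  H(A) = 1.8722 bits
  H(B) = 0.6035 bits
  H(C) = 2.0000 bits
  H(D) = 1.4222 bits

Ranking: C > A > D > B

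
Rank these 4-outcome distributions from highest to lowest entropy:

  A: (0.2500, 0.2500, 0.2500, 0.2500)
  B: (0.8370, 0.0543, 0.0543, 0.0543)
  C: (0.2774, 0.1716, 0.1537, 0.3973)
A > C > B

Key insight: Entropy is maximized by uniform distributions and minimized by concentrated distributions.

- Uniform distributions have maximum entropy log₂(4) = 2.0000 bits
- The more "peaked" or concentrated a distribution, the lower its entropy

Entropies:
  H(A) = 2.0000 bits
  H(B) = 0.8998 bits
  H(C) = 1.8939 bits

Ranking: A > C > B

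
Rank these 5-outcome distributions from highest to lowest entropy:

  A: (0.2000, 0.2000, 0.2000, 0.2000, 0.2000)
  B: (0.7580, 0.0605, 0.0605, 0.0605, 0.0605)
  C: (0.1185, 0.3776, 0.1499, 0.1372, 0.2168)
A > C > B

Key insight: Entropy is maximized by uniform distributions and minimized by concentrated distributions.

- Uniform distributions have maximum entropy log₂(5) = 2.3219 bits
- The more "peaked" or concentrated a distribution, the lower its entropy

Entropies:
  H(A) = 2.3219 bits
  H(B) = 1.2824 bits
  H(C) = 2.1769 bits

Ranking: A > C > B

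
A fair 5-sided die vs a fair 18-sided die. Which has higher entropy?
18-sided die

Both are uniform distributions; for uniform over n outcomes, H = log₂(n). H(5-sided) = log₂(5) = 2.322 bits and H(18-sided) = log₂(18) = 4.170 bits. More outcomes in a uniform distribution means higher entropy.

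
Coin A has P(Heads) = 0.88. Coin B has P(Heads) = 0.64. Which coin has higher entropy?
B

For binary distributions, entropy is maximized at p=0.5 and decreases as p moves toward 0 or 1.

H(A) = H(0.88) = 0.5294 bits
H(B) = H(0.64) = 0.9427 bits

Distribution B (p=0.64) is closer to uniform (p=0.5), so it has higher entropy.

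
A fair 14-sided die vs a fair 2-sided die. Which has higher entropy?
14-sided die

Both are uniform distributions; for uniform over n outcomes, H = log₂(n). H(14-sided) = log₂(14) = 3.807 bits and H(2-sided) = log₂(2) = 1.000 bits. More outcomes in a uniform distribution means higher entropy.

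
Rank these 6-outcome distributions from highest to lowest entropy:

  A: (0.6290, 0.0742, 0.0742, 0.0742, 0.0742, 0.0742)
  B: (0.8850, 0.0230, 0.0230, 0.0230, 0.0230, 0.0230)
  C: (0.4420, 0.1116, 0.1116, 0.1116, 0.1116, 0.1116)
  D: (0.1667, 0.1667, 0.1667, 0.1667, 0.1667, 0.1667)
D > C > A > B

Key insight: Entropy is maximized by uniform distributions and minimized by concentrated distributions.

Entropies:
  H(A) = 1.8129 bits
  H(B) = 0.7818 bits
  H(C) = 2.2859 bits
  H(D) = 2.5850 bits

Ranking: D > C > A > B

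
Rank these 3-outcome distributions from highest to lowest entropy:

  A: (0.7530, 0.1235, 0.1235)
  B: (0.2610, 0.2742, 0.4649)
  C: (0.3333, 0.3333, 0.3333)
C > B > A

Key insight: Entropy is maximized by uniform distributions and minimized by concentrated distributions.

- Uniform distributions have maximum entropy log₂(3) = 1.5850 bits
- The more "peaked" or concentrated a distribution, the lower its entropy

Entropies:
  H(A) = 1.0535 bits
  H(B) = 1.5313 bits
  H(C) = 1.5850 bits

Ranking: C > B > A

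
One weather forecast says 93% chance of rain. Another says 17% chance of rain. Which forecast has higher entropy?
17% forecast

Treat each forecast as a Bernoulli distribution. Binary entropy is maximized at p=0.5 and falls off symmetrically toward 0 or 1. The 17% forecast is closer to 50%, so it is more uncertain. H(93%) ≈ 0.366 bits, H(17%) ≈ 0.658 bits.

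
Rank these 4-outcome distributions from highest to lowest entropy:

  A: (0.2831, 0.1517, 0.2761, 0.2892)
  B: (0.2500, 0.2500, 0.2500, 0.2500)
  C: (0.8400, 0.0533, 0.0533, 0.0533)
B > A > C

Key insight: Entropy is maximized by uniform distributions and minimized by concentrated distributions.

- Uniform distributions have maximum entropy log₂(4) = 2.0000 bits
- The more "peaked" or concentrated a distribution, the lower its entropy

Entropies:
  H(A) = 1.9583 bits
  H(B) = 2.0000 bits
  H(C) = 0.8879 bits

Ranking: B > A > C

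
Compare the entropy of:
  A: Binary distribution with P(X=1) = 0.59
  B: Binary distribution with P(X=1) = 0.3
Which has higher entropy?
A

For binary distributions, entropy is maximized at p=0.5 and decreases as p moves toward 0 or 1.

H(A) = H(0.59) = 0.9765 bits
H(B) = H(0.3) = 0.8813 bits

Distribution A (p=0.59) is closer to uniform (p=0.5), so it has higher entropy.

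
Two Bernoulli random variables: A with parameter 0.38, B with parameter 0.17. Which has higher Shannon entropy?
A

For binary distributions, entropy is maximized at p=0.5 and decreases as p moves toward 0 or 1.

H(A) = H(0.38) = 0.9580 bits
H(B) = H(0.17) = 0.6577 bits

Distribution A (p=0.38) is closer to uniform (p=0.5), so it has higher entropy.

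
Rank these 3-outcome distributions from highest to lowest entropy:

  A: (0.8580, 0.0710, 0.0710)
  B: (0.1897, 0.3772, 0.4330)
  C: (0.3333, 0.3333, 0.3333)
C > B > A

Key insight: Entropy is maximized by uniform distributions and minimized by concentrated distributions.

- Uniform distributions have maximum entropy log₂(3) = 1.5850 bits
- The more "peaked" or concentrated a distribution, the lower its entropy

Entropies:
  H(A) = 0.7315 bits
  H(B) = 1.5084 bits
  H(C) = 1.5850 bits

Ranking: C > B > A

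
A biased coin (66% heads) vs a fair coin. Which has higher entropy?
Fair coin

The fair coin is uniform (p=0.5), maximizing binary entropy at 1 bit. The biased coin has H(0.66) ≈ 0.925 bits — its outcome is more predictable, so its entropy is lower.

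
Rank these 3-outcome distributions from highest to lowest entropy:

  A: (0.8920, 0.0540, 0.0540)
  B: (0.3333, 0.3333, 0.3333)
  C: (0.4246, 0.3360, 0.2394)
B > C > A

Key insight: Entropy is maximized by uniform distributions and minimized by concentrated distributions.

- Uniform distributions have maximum entropy log₂(3) = 1.5850 bits
- The more "peaked" or concentrated a distribution, the lower its entropy

Entropies:
  H(A) = 0.6019 bits
  H(B) = 1.5850 bits
  H(C) = 1.5472 bits

Ranking: B > C > A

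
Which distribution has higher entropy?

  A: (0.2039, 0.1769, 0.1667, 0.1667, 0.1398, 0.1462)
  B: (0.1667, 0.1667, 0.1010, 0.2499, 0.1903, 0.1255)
A

Both distributions are close to uniform, making this a harder comparison.

H(A) = 2.5737 bits
H(B) = 2.5269 bits

The distribution closer to uniform has higher entropy.
Answer: A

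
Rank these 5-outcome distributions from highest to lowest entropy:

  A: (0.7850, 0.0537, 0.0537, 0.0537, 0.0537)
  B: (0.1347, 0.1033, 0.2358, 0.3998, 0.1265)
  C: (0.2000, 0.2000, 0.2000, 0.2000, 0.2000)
C > B > A

Key insight: Entropy is maximized by uniform distributions and minimized by concentrated distributions.

- Uniform distributions have maximum entropy log₂(5) = 2.3219 bits
- The more "peaked" or concentrated a distribution, the lower its entropy

Entropies:
  H(A) = 1.1809 bits
  H(B) = 2.1254 bits
  H(C) = 2.3219 bits

Ranking: C > B > A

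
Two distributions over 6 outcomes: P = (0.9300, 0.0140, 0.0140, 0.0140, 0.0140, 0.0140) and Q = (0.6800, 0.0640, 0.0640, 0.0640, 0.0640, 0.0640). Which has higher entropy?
Q

P is highly concentrated on one outcome (93%), making it nearly deterministic. Q spreads its mass more evenly (max 68%). The more spread-out distribution has higher entropy: H(P) ≈ 0.528 bits, H(Q) ≈ 1.647 bits.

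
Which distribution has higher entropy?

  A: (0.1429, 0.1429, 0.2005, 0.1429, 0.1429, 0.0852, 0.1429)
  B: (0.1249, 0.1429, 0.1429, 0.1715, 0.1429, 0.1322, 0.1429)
B

Both distributions are close to uniform, making this a harder comparison.

H(A) = 2.7728 bits
H(B) = 2.8012 bits

The distribution closer to uniform has higher entropy.
Answer: B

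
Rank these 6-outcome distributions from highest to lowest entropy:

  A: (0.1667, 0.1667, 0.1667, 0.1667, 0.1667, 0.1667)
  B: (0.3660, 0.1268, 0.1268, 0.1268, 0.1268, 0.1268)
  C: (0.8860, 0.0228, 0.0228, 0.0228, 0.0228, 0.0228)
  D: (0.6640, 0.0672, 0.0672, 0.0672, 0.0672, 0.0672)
A > B > D > C

Key insight: Entropy is maximized by uniform distributions and minimized by concentrated distributions.

Entropies:
  H(A) = 2.5850 bits
  H(B) = 2.4197 bits
  H(C) = 0.7766 bits
  H(D) = 1.7011 bits

Ranking: A > B > D > C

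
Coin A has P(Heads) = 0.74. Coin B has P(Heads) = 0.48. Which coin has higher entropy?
B

For binary distributions, entropy is maximized at p=0.5 and decreases as p moves toward 0 or 1.

H(A) = H(0.74) = 0.8267 bits
H(B) = H(0.48) = 0.9988 bits

Distribution B (p=0.48) is closer to uniform (p=0.5), so it has higher entropy.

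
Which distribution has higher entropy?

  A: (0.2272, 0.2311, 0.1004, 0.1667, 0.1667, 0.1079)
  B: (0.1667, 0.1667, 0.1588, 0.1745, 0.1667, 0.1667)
B

Both distributions are close to uniform, making this a harder comparison.

H(A) = 2.5154 bits
H(B) = 2.5844 bits

The distribution closer to uniform has higher entropy.
Answer: B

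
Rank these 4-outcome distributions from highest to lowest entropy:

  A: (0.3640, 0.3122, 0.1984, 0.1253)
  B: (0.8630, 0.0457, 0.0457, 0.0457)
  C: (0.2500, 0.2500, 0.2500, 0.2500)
C > A > B

Key insight: Entropy is maximized by uniform distributions and minimized by concentrated distributions.

- Uniform distributions have maximum entropy log₂(4) = 2.0000 bits
- The more "peaked" or concentrated a distribution, the lower its entropy

Entropies:
  H(A) = 1.8936 bits
  H(B) = 0.7935 bits
  H(C) = 2.0000 bits

Ranking: C > A > B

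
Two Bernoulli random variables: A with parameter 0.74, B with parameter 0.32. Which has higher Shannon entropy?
B

For binary distributions, entropy is maximized at p=0.5 and decreases as p moves toward 0 or 1.

H(A) = H(0.74) = 0.8267 bits
H(B) = H(0.32) = 0.9044 bits

Distribution B (p=0.32) is closer to uniform (p=0.5), so it has higher entropy.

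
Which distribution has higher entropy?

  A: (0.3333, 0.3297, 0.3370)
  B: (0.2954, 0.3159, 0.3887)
A

Both distributions are close to uniform, making this a harder comparison.

H(A) = 1.5849 bits
H(B) = 1.5748 bits

The distribution closer to uniform has higher entropy.
Answer: A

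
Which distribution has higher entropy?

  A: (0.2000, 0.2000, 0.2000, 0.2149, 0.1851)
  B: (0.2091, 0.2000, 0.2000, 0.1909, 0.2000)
B

Both distributions are close to uniform, making this a harder comparison.

H(A) = 2.3203 bits
H(B) = 2.3213 bits

The distribution closer to uniform has higher entropy.
Answer: B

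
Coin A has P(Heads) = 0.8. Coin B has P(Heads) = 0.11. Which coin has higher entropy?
A

For binary distributions, entropy is maximized at p=0.5 and decreases as p moves toward 0 or 1.

H(A) = H(0.8) = 0.7219 bits
H(B) = H(0.11) = 0.4999 bits

Distribution A (p=0.8) is closer to uniform (p=0.5), so it has higher entropy.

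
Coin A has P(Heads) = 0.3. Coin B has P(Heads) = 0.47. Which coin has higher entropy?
B

For binary distributions, entropy is maximized at p=0.5 and decreases as p moves toward 0 or 1.

H(A) = H(0.3) = 0.8813 bits
H(B) = H(0.47) = 0.9974 bits

Distribution B (p=0.47) is closer to uniform (p=0.5), so it has higher entropy.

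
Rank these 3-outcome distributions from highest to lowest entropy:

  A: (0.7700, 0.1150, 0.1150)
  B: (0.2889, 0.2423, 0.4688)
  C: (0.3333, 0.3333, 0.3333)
C > B > A

Key insight: Entropy is maximized by uniform distributions and minimized by concentrated distributions.

- Uniform distributions have maximum entropy log₂(3) = 1.5850 bits
- The more "peaked" or concentrated a distribution, the lower its entropy

Entropies:
  H(A) = 1.0080 bits
  H(B) = 1.5254 bits
  H(C) = 1.5850 bits

Ranking: C > B > A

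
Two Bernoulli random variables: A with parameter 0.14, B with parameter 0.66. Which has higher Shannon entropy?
B

For binary distributions, entropy is maximized at p=0.5 and decreases as p moves toward 0 or 1.

H(A) = H(0.14) = 0.5842 bits
H(B) = H(0.66) = 0.9248 bits

Distribution B (p=0.66) is closer to uniform (p=0.5), so it has higher entropy.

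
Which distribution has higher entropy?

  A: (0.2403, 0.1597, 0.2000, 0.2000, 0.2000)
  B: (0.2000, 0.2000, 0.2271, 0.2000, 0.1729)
B

Both distributions are close to uniform, making this a harder comparison.

H(A) = 2.3101 bits
H(B) = 2.3166 bits

The distribution closer to uniform has higher entropy.
Answer: B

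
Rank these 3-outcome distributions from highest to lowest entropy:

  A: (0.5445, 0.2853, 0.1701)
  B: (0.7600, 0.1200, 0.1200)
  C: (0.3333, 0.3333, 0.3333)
C > A > B

Key insight: Entropy is maximized by uniform distributions and minimized by concentrated distributions.

- Uniform distributions have maximum entropy log₂(3) = 1.5850 bits
- The more "peaked" or concentrated a distribution, the lower its entropy

Entropies:
  H(A) = 1.4285 bits
  H(B) = 1.0350 bits
  H(C) = 1.5850 bits

Ranking: C > A > B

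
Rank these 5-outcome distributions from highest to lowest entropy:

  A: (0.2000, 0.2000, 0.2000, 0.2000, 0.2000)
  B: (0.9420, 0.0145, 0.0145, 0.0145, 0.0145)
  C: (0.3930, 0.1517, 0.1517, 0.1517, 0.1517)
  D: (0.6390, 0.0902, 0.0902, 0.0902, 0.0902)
A > C > D > B

Key insight: Entropy is maximized by uniform distributions and minimized by concentrated distributions.

Entropies:
  H(A) = 2.3219 bits
  H(B) = 0.4355 bits
  H(C) = 2.1807 bits
  H(D) = 1.6655 bits

Ranking: A > C > D > B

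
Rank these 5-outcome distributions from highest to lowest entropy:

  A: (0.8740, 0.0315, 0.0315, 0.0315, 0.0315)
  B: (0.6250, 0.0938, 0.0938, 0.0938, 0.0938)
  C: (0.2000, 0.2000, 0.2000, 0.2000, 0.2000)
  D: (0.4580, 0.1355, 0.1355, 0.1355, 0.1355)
C > D > B > A

Key insight: Entropy is maximized by uniform distributions and minimized by concentrated distributions.

Entropies:
  H(A) = 0.7984 bits
  H(B) = 1.7044 bits
  H(C) = 2.3219 bits
  H(D) = 2.0789 bits

Ranking: C > D > B > A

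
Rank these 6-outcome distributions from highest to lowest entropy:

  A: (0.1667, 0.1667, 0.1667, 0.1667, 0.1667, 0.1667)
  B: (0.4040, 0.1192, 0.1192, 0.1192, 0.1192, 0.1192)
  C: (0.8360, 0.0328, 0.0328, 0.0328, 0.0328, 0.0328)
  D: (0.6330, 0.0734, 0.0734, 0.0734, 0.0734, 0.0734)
A > B > D > C

Key insight: Entropy is maximized by uniform distributions and minimized by concentrated distributions.

Entropies:
  H(A) = 2.5850 bits
  H(B) = 2.3571 bits
  H(C) = 1.0246 bits
  H(D) = 1.8005 bits

Ranking: A > B > D > C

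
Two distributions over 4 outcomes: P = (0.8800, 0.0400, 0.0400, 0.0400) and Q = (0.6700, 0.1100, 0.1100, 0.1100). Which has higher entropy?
Q

P is highly concentrated on one outcome (88%), making it nearly deterministic. Q spreads its mass more evenly (max 67%). The more spread-out distribution has higher entropy: H(P) ≈ 0.720 bits, H(Q) ≈ 1.438 bits.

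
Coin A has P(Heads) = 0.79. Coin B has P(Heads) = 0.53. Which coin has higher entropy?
B

For binary distributions, entropy is maximized at p=0.5 and decreases as p moves toward 0 or 1.

H(A) = H(0.79) = 0.7415 bits
H(B) = H(0.53) = 0.9974 bits

Distribution B (p=0.53) is closer to uniform (p=0.5), so it has higher entropy.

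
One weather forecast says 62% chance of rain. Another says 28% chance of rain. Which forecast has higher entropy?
62% forecast

Treat each forecast as a Bernoulli distribution. Binary entropy is maximized at p=0.5 and falls off symmetrically toward 0 or 1. The 62% forecast is closer to 50%, so it is more uncertain. H(62%) ≈ 0.958 bits, H(28%) ≈ 0.855 bits.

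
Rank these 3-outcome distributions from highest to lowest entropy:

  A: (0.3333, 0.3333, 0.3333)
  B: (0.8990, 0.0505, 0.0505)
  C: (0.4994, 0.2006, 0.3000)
A > C > B

Key insight: Entropy is maximized by uniform distributions and minimized by concentrated distributions.

- Uniform distributions have maximum entropy log₂(3) = 1.5850 bits
- The more "peaked" or concentrated a distribution, the lower its entropy

Entropies:
  H(A) = 1.5850 bits
  H(B) = 0.5732 bits
  H(C) = 1.4863 bits

Ranking: A > C > B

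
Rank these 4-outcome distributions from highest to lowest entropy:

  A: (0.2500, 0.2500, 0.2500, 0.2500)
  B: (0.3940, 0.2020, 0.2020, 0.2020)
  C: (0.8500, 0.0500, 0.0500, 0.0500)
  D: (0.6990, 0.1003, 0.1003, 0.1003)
A > B > D > C

Key insight: Entropy is maximized by uniform distributions and minimized by concentrated distributions.

Entropies:
  H(A) = 2.0000 bits
  H(B) = 1.9278 bits
  H(C) = 0.8476 bits
  H(D) = 1.3596 bits

Ranking: A > B > D > C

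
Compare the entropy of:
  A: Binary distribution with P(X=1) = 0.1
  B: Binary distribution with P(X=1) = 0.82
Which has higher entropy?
B

For binary distributions, entropy is maximized at p=0.5 and decreases as p moves toward 0 or 1.

H(A) = H(0.1) = 0.4690 bits
H(B) = H(0.82) = 0.6801 bits

Distribution B (p=0.82) is closer to uniform (p=0.5), so it has higher entropy.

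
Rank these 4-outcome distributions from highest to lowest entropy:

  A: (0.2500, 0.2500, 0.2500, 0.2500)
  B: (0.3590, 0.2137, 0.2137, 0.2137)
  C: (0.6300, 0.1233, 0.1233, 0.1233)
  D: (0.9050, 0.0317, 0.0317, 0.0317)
A > B > C > D

Key insight: Entropy is maximized by uniform distributions and minimized by concentrated distributions.

Entropies:
  H(A) = 2.0000 bits
  H(B) = 1.9578 bits
  H(C) = 1.5371 bits
  H(D) = 0.6035 bits

Ranking: A > B > C > D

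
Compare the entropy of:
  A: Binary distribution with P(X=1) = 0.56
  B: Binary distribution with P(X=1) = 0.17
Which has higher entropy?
A

For binary distributions, entropy is maximized at p=0.5 and decreases as p moves toward 0 or 1.

H(A) = H(0.56) = 0.9896 bits
H(B) = H(0.17) = 0.6577 bits

Distribution A (p=0.56) is closer to uniform (p=0.5), so it has higher entropy.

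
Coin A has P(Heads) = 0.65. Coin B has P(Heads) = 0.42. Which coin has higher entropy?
B

For binary distributions, entropy is maximized at p=0.5 and decreases as p moves toward 0 or 1.

H(A) = H(0.65) = 0.9341 bits
H(B) = H(0.42) = 0.9815 bits

Distribution B (p=0.42) is closer to uniform (p=0.5), so it has higher entropy.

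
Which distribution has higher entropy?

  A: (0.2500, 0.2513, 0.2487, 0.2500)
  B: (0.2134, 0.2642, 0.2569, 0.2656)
A

Both distributions are close to uniform, making this a harder comparison.

H(A) = 2.0000 bits
H(B) = 1.9945 bits

The distribution closer to uniform has higher entropy.
Answer: A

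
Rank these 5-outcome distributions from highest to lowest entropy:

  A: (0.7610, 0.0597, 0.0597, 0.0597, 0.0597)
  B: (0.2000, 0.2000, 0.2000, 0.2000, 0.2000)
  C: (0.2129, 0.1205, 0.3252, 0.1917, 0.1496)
B > C > A

Key insight: Entropy is maximized by uniform distributions and minimized by concentrated distributions.

- Uniform distributions have maximum entropy log₂(5) = 2.3219 bits
- The more "peaked" or concentrated a distribution, the lower its entropy

Entropies:
  H(A) = 1.2714 bits
  H(B) = 2.3219 bits
  H(C) = 2.2370 bits

Ranking: B > C > A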